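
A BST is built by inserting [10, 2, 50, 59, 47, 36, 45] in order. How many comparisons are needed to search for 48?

Search path for 48: 10 -> 50 -> 47
Found: False
Comparisons: 3


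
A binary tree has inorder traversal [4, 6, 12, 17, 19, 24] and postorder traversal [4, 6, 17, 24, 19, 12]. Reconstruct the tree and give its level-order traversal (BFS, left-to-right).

Inorder:   [4, 6, 12, 17, 19, 24]
Postorder: [4, 6, 17, 24, 19, 12]
Algorithm: postorder visits root last, so walk postorder right-to-left;
each value is the root of the current inorder slice — split it at that
value, recurse on the right subtree first, then the left.
Recursive splits:
  root=12; inorder splits into left=[4, 6], right=[17, 19, 24]
  root=19; inorder splits into left=[17], right=[24]
  root=24; inorder splits into left=[], right=[]
  root=17; inorder splits into left=[], right=[]
  root=6; inorder splits into left=[4], right=[]
  root=4; inorder splits into left=[], right=[]
Reconstructed level-order: [12, 6, 19, 4, 17, 24]


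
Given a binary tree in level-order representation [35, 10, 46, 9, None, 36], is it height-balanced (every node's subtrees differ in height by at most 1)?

Tree (level-order array): [35, 10, 46, 9, None, 36]
Definition: a tree is height-balanced if, at every node, |h(left) - h(right)| <= 1 (empty subtree has height -1).
Bottom-up per-node check:
  node 9: h_left=-1, h_right=-1, diff=0 [OK], height=0
  node 10: h_left=0, h_right=-1, diff=1 [OK], height=1
  node 36: h_left=-1, h_right=-1, diff=0 [OK], height=0
  node 46: h_left=0, h_right=-1, diff=1 [OK], height=1
  node 35: h_left=1, h_right=1, diff=0 [OK], height=2
All nodes satisfy the balance condition.
Result: Balanced


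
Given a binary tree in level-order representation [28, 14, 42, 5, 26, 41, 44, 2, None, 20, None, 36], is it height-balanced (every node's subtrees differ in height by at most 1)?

Tree (level-order array): [28, 14, 42, 5, 26, 41, 44, 2, None, 20, None, 36]
Definition: a tree is height-balanced if, at every node, |h(left) - h(right)| <= 1 (empty subtree has height -1).
Bottom-up per-node check:
  node 2: h_left=-1, h_right=-1, diff=0 [OK], height=0
  node 5: h_left=0, h_right=-1, diff=1 [OK], height=1
  node 20: h_left=-1, h_right=-1, diff=0 [OK], height=0
  node 26: h_left=0, h_right=-1, diff=1 [OK], height=1
  node 14: h_left=1, h_right=1, diff=0 [OK], height=2
  node 36: h_left=-1, h_right=-1, diff=0 [OK], height=0
  node 41: h_left=0, h_right=-1, diff=1 [OK], height=1
  node 44: h_left=-1, h_right=-1, diff=0 [OK], height=0
  node 42: h_left=1, h_right=0, diff=1 [OK], height=2
  node 28: h_left=2, h_right=2, diff=0 [OK], height=3
All nodes satisfy the balance condition.
Result: Balanced


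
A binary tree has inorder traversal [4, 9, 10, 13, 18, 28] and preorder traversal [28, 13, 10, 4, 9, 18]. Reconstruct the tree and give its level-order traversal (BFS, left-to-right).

Inorder:  [4, 9, 10, 13, 18, 28]
Preorder: [28, 13, 10, 4, 9, 18]
Algorithm: preorder visits root first, so consume preorder in order;
for each root, split the current inorder slice at that value into
left-subtree inorder and right-subtree inorder, then recurse.
Recursive splits:
  root=28; inorder splits into left=[4, 9, 10, 13, 18], right=[]
  root=13; inorder splits into left=[4, 9, 10], right=[18]
  root=10; inorder splits into left=[4, 9], right=[]
  root=4; inorder splits into left=[], right=[9]
  root=9; inorder splits into left=[], right=[]
  root=18; inorder splits into left=[], right=[]
Reconstructed level-order: [28, 13, 10, 18, 4, 9]


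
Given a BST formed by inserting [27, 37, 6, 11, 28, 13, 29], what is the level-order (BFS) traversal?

Tree insertion order: [27, 37, 6, 11, 28, 13, 29]
Tree (level-order array): [27, 6, 37, None, 11, 28, None, None, 13, None, 29]
BFS from the root, enqueuing left then right child of each popped node:
  queue [27] -> pop 27, enqueue [6, 37], visited so far: [27]
  queue [6, 37] -> pop 6, enqueue [11], visited so far: [27, 6]
  queue [37, 11] -> pop 37, enqueue [28], visited so far: [27, 6, 37]
  queue [11, 28] -> pop 11, enqueue [13], visited so far: [27, 6, 37, 11]
  queue [28, 13] -> pop 28, enqueue [29], visited so far: [27, 6, 37, 11, 28]
  queue [13, 29] -> pop 13, enqueue [none], visited so far: [27, 6, 37, 11, 28, 13]
  queue [29] -> pop 29, enqueue [none], visited so far: [27, 6, 37, 11, 28, 13, 29]
Result: [27, 6, 37, 11, 28, 13, 29]


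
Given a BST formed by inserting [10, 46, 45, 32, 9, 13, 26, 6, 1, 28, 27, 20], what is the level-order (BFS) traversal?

Tree insertion order: [10, 46, 45, 32, 9, 13, 26, 6, 1, 28, 27, 20]
Tree (level-order array): [10, 9, 46, 6, None, 45, None, 1, None, 32, None, None, None, 13, None, None, 26, 20, 28, None, None, 27]
BFS from the root, enqueuing left then right child of each popped node:
  queue [10] -> pop 10, enqueue [9, 46], visited so far: [10]
  queue [9, 46] -> pop 9, enqueue [6], visited so far: [10, 9]
  queue [46, 6] -> pop 46, enqueue [45], visited so far: [10, 9, 46]
  queue [6, 45] -> pop 6, enqueue [1], visited so far: [10, 9, 46, 6]
  queue [45, 1] -> pop 45, enqueue [32], visited so far: [10, 9, 46, 6, 45]
  queue [1, 32] -> pop 1, enqueue [none], visited so far: [10, 9, 46, 6, 45, 1]
  queue [32] -> pop 32, enqueue [13], visited so far: [10, 9, 46, 6, 45, 1, 32]
  queue [13] -> pop 13, enqueue [26], visited so far: [10, 9, 46, 6, 45, 1, 32, 13]
  queue [26] -> pop 26, enqueue [20, 28], visited so far: [10, 9, 46, 6, 45, 1, 32, 13, 26]
  queue [20, 28] -> pop 20, enqueue [none], visited so far: [10, 9, 46, 6, 45, 1, 32, 13, 26, 20]
  queue [28] -> pop 28, enqueue [27], visited so far: [10, 9, 46, 6, 45, 1, 32, 13, 26, 20, 28]
  queue [27] -> pop 27, enqueue [none], visited so far: [10, 9, 46, 6, 45, 1, 32, 13, 26, 20, 28, 27]
Result: [10, 9, 46, 6, 45, 1, 32, 13, 26, 20, 28, 27]


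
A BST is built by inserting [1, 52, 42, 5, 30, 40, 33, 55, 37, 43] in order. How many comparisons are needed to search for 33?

Search path for 33: 1 -> 52 -> 42 -> 5 -> 30 -> 40 -> 33
Found: True
Comparisons: 7


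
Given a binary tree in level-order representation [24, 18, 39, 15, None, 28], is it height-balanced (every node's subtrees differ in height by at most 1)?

Tree (level-order array): [24, 18, 39, 15, None, 28]
Definition: a tree is height-balanced if, at every node, |h(left) - h(right)| <= 1 (empty subtree has height -1).
Bottom-up per-node check:
  node 15: h_left=-1, h_right=-1, diff=0 [OK], height=0
  node 18: h_left=0, h_right=-1, diff=1 [OK], height=1
  node 28: h_left=-1, h_right=-1, diff=0 [OK], height=0
  node 39: h_left=0, h_right=-1, diff=1 [OK], height=1
  node 24: h_left=1, h_right=1, diff=0 [OK], height=2
All nodes satisfy the balance condition.
Result: Balanced


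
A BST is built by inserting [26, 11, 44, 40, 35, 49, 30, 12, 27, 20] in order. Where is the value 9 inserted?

Starting tree (level order): [26, 11, 44, None, 12, 40, 49, None, 20, 35, None, None, None, None, None, 30, None, 27]
Insertion path: 26 -> 11
Result: insert 9 as left child of 11
Final tree (level order): [26, 11, 44, 9, 12, 40, 49, None, None, None, 20, 35, None, None, None, None, None, 30, None, 27]


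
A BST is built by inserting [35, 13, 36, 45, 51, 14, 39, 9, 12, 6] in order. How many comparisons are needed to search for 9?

Search path for 9: 35 -> 13 -> 9
Found: True
Comparisons: 3


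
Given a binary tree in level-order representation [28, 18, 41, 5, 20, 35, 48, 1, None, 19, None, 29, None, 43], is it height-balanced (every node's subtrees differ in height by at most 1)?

Tree (level-order array): [28, 18, 41, 5, 20, 35, 48, 1, None, 19, None, 29, None, 43]
Definition: a tree is height-balanced if, at every node, |h(left) - h(right)| <= 1 (empty subtree has height -1).
Bottom-up per-node check:
  node 1: h_left=-1, h_right=-1, diff=0 [OK], height=0
  node 5: h_left=0, h_right=-1, diff=1 [OK], height=1
  node 19: h_left=-1, h_right=-1, diff=0 [OK], height=0
  node 20: h_left=0, h_right=-1, diff=1 [OK], height=1
  node 18: h_left=1, h_right=1, diff=0 [OK], height=2
  node 29: h_left=-1, h_right=-1, diff=0 [OK], height=0
  node 35: h_left=0, h_right=-1, diff=1 [OK], height=1
  node 43: h_left=-1, h_right=-1, diff=0 [OK], height=0
  node 48: h_left=0, h_right=-1, diff=1 [OK], height=1
  node 41: h_left=1, h_right=1, diff=0 [OK], height=2
  node 28: h_left=2, h_right=2, diff=0 [OK], height=3
All nodes satisfy the balance condition.
Result: Balanced


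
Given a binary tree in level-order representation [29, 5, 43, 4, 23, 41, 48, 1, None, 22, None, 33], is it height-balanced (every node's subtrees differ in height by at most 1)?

Tree (level-order array): [29, 5, 43, 4, 23, 41, 48, 1, None, 22, None, 33]
Definition: a tree is height-balanced if, at every node, |h(left) - h(right)| <= 1 (empty subtree has height -1).
Bottom-up per-node check:
  node 1: h_left=-1, h_right=-1, diff=0 [OK], height=0
  node 4: h_left=0, h_right=-1, diff=1 [OK], height=1
  node 22: h_left=-1, h_right=-1, diff=0 [OK], height=0
  node 23: h_left=0, h_right=-1, diff=1 [OK], height=1
  node 5: h_left=1, h_right=1, diff=0 [OK], height=2
  node 33: h_left=-1, h_right=-1, diff=0 [OK], height=0
  node 41: h_left=0, h_right=-1, diff=1 [OK], height=1
  node 48: h_left=-1, h_right=-1, diff=0 [OK], height=0
  node 43: h_left=1, h_right=0, diff=1 [OK], height=2
  node 29: h_left=2, h_right=2, diff=0 [OK], height=3
All nodes satisfy the balance condition.
Result: Balanced


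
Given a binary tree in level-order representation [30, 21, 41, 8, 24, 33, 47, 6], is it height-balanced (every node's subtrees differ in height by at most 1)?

Tree (level-order array): [30, 21, 41, 8, 24, 33, 47, 6]
Definition: a tree is height-balanced if, at every node, |h(left) - h(right)| <= 1 (empty subtree has height -1).
Bottom-up per-node check:
  node 6: h_left=-1, h_right=-1, diff=0 [OK], height=0
  node 8: h_left=0, h_right=-1, diff=1 [OK], height=1
  node 24: h_left=-1, h_right=-1, diff=0 [OK], height=0
  node 21: h_left=1, h_right=0, diff=1 [OK], height=2
  node 33: h_left=-1, h_right=-1, diff=0 [OK], height=0
  node 47: h_left=-1, h_right=-1, diff=0 [OK], height=0
  node 41: h_left=0, h_right=0, diff=0 [OK], height=1
  node 30: h_left=2, h_right=1, diff=1 [OK], height=3
All nodes satisfy the balance condition.
Result: Balanced


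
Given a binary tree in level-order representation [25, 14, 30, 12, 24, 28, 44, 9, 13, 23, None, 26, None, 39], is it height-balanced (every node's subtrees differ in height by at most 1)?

Tree (level-order array): [25, 14, 30, 12, 24, 28, 44, 9, 13, 23, None, 26, None, 39]
Definition: a tree is height-balanced if, at every node, |h(left) - h(right)| <= 1 (empty subtree has height -1).
Bottom-up per-node check:
  node 9: h_left=-1, h_right=-1, diff=0 [OK], height=0
  node 13: h_left=-1, h_right=-1, diff=0 [OK], height=0
  node 12: h_left=0, h_right=0, diff=0 [OK], height=1
  node 23: h_left=-1, h_right=-1, diff=0 [OK], height=0
  node 24: h_left=0, h_right=-1, diff=1 [OK], height=1
  node 14: h_left=1, h_right=1, diff=0 [OK], height=2
  node 26: h_left=-1, h_right=-1, diff=0 [OK], height=0
  node 28: h_left=0, h_right=-1, diff=1 [OK], height=1
  node 39: h_left=-1, h_right=-1, diff=0 [OK], height=0
  node 44: h_left=0, h_right=-1, diff=1 [OK], height=1
  node 30: h_left=1, h_right=1, diff=0 [OK], height=2
  node 25: h_left=2, h_right=2, diff=0 [OK], height=3
All nodes satisfy the balance condition.
Result: Balanced


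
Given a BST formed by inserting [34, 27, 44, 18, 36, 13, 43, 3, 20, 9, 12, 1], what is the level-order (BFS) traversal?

Tree insertion order: [34, 27, 44, 18, 36, 13, 43, 3, 20, 9, 12, 1]
Tree (level-order array): [34, 27, 44, 18, None, 36, None, 13, 20, None, 43, 3, None, None, None, None, None, 1, 9, None, None, None, 12]
BFS from the root, enqueuing left then right child of each popped node:
  queue [34] -> pop 34, enqueue [27, 44], visited so far: [34]
  queue [27, 44] -> pop 27, enqueue [18], visited so far: [34, 27]
  queue [44, 18] -> pop 44, enqueue [36], visited so far: [34, 27, 44]
  queue [18, 36] -> pop 18, enqueue [13, 20], visited so far: [34, 27, 44, 18]
  queue [36, 13, 20] -> pop 36, enqueue [43], visited so far: [34, 27, 44, 18, 36]
  queue [13, 20, 43] -> pop 13, enqueue [3], visited so far: [34, 27, 44, 18, 36, 13]
  queue [20, 43, 3] -> pop 20, enqueue [none], visited so far: [34, 27, 44, 18, 36, 13, 20]
  queue [43, 3] -> pop 43, enqueue [none], visited so far: [34, 27, 44, 18, 36, 13, 20, 43]
  queue [3] -> pop 3, enqueue [1, 9], visited so far: [34, 27, 44, 18, 36, 13, 20, 43, 3]
  queue [1, 9] -> pop 1, enqueue [none], visited so far: [34, 27, 44, 18, 36, 13, 20, 43, 3, 1]
  queue [9] -> pop 9, enqueue [12], visited so far: [34, 27, 44, 18, 36, 13, 20, 43, 3, 1, 9]
  queue [12] -> pop 12, enqueue [none], visited so far: [34, 27, 44, 18, 36, 13, 20, 43, 3, 1, 9, 12]
Result: [34, 27, 44, 18, 36, 13, 20, 43, 3, 1, 9, 12]


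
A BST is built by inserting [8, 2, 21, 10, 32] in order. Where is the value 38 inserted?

Starting tree (level order): [8, 2, 21, None, None, 10, 32]
Insertion path: 8 -> 21 -> 32
Result: insert 38 as right child of 32
Final tree (level order): [8, 2, 21, None, None, 10, 32, None, None, None, 38]


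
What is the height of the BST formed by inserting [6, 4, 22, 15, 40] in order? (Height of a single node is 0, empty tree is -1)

Insertion order: [6, 4, 22, 15, 40]
Tree (level-order array): [6, 4, 22, None, None, 15, 40]
Compute height bottom-up (empty subtree = -1):
  height(4) = 1 + max(-1, -1) = 0
  height(15) = 1 + max(-1, -1) = 0
  height(40) = 1 + max(-1, -1) = 0
  height(22) = 1 + max(0, 0) = 1
  height(6) = 1 + max(0, 1) = 2
Height = 2


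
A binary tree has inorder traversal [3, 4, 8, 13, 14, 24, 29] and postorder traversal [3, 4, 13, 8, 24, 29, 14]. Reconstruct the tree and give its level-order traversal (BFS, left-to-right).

Inorder:   [3, 4, 8, 13, 14, 24, 29]
Postorder: [3, 4, 13, 8, 24, 29, 14]
Algorithm: postorder visits root last, so walk postorder right-to-left;
each value is the root of the current inorder slice — split it at that
value, recurse on the right subtree first, then the left.
Recursive splits:
  root=14; inorder splits into left=[3, 4, 8, 13], right=[24, 29]
  root=29; inorder splits into left=[24], right=[]
  root=24; inorder splits into left=[], right=[]
  root=8; inorder splits into left=[3, 4], right=[13]
  root=13; inorder splits into left=[], right=[]
  root=4; inorder splits into left=[3], right=[]
  root=3; inorder splits into left=[], right=[]
Reconstructed level-order: [14, 8, 29, 4, 13, 24, 3]


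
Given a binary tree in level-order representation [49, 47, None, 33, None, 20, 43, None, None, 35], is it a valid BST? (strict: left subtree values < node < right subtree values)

Level-order array: [49, 47, None, 33, None, 20, 43, None, None, 35]
Validate using subtree bounds (lo, hi): at each node, require lo < value < hi,
then recurse left with hi=value and right with lo=value.
Preorder trace (stopping at first violation):
  at node 49 with bounds (-inf, +inf): OK
  at node 47 with bounds (-inf, 49): OK
  at node 33 with bounds (-inf, 47): OK
  at node 20 with bounds (-inf, 33): OK
  at node 43 with bounds (33, 47): OK
  at node 35 with bounds (33, 43): OK
No violation found at any node.
Result: Valid BST


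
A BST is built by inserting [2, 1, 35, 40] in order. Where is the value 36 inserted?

Starting tree (level order): [2, 1, 35, None, None, None, 40]
Insertion path: 2 -> 35 -> 40
Result: insert 36 as left child of 40
Final tree (level order): [2, 1, 35, None, None, None, 40, 36]


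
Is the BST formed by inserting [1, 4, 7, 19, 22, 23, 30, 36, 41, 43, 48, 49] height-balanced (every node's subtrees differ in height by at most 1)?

Tree (level-order array): [1, None, 4, None, 7, None, 19, None, 22, None, 23, None, 30, None, 36, None, 41, None, 43, None, 48, None, 49]
Definition: a tree is height-balanced if, at every node, |h(left) - h(right)| <= 1 (empty subtree has height -1).
Bottom-up per-node check:
  node 49: h_left=-1, h_right=-1, diff=0 [OK], height=0
  node 48: h_left=-1, h_right=0, diff=1 [OK], height=1
  node 43: h_left=-1, h_right=1, diff=2 [FAIL (|-1-1|=2 > 1)], height=2
  node 41: h_left=-1, h_right=2, diff=3 [FAIL (|-1-2|=3 > 1)], height=3
  node 36: h_left=-1, h_right=3, diff=4 [FAIL (|-1-3|=4 > 1)], height=4
  node 30: h_left=-1, h_right=4, diff=5 [FAIL (|-1-4|=5 > 1)], height=5
  node 23: h_left=-1, h_right=5, diff=6 [FAIL (|-1-5|=6 > 1)], height=6
  node 22: h_left=-1, h_right=6, diff=7 [FAIL (|-1-6|=7 > 1)], height=7
  node 19: h_left=-1, h_right=7, diff=8 [FAIL (|-1-7|=8 > 1)], height=8
  node 7: h_left=-1, h_right=8, diff=9 [FAIL (|-1-8|=9 > 1)], height=9
  node 4: h_left=-1, h_right=9, diff=10 [FAIL (|-1-9|=10 > 1)], height=10
  node 1: h_left=-1, h_right=10, diff=11 [FAIL (|-1-10|=11 > 1)], height=11
Node 43 violates the condition: |-1 - 1| = 2 > 1.
Result: Not balanced


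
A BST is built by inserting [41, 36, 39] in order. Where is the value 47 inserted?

Starting tree (level order): [41, 36, None, None, 39]
Insertion path: 41
Result: insert 47 as right child of 41
Final tree (level order): [41, 36, 47, None, 39]


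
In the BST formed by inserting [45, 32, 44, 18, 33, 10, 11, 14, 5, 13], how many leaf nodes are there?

Tree built from: [45, 32, 44, 18, 33, 10, 11, 14, 5, 13]
Tree (level-order array): [45, 32, None, 18, 44, 10, None, 33, None, 5, 11, None, None, None, None, None, 14, 13]
Rule: A leaf has 0 children.
Per-node child counts:
  node 45: 1 child(ren)
  node 32: 2 child(ren)
  node 18: 1 child(ren)
  node 10: 2 child(ren)
  node 5: 0 child(ren)
  node 11: 1 child(ren)
  node 14: 1 child(ren)
  node 13: 0 child(ren)
  node 44: 1 child(ren)
  node 33: 0 child(ren)
Matching nodes: [5, 13, 33]
Count of leaf nodes: 3


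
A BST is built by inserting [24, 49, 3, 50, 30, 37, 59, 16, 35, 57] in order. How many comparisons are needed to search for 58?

Search path for 58: 24 -> 49 -> 50 -> 59 -> 57
Found: False
Comparisons: 5


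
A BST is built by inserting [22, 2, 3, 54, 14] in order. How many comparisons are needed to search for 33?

Search path for 33: 22 -> 54
Found: False
Comparisons: 2


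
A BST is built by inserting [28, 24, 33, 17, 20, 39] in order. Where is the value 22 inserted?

Starting tree (level order): [28, 24, 33, 17, None, None, 39, None, 20]
Insertion path: 28 -> 24 -> 17 -> 20
Result: insert 22 as right child of 20
Final tree (level order): [28, 24, 33, 17, None, None, 39, None, 20, None, None, None, 22]


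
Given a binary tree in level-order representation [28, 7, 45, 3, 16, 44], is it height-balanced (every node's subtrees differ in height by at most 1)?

Tree (level-order array): [28, 7, 45, 3, 16, 44]
Definition: a tree is height-balanced if, at every node, |h(left) - h(right)| <= 1 (empty subtree has height -1).
Bottom-up per-node check:
  node 3: h_left=-1, h_right=-1, diff=0 [OK], height=0
  node 16: h_left=-1, h_right=-1, diff=0 [OK], height=0
  node 7: h_left=0, h_right=0, diff=0 [OK], height=1
  node 44: h_left=-1, h_right=-1, diff=0 [OK], height=0
  node 45: h_left=0, h_right=-1, diff=1 [OK], height=1
  node 28: h_left=1, h_right=1, diff=0 [OK], height=2
All nodes satisfy the balance condition.
Result: Balanced


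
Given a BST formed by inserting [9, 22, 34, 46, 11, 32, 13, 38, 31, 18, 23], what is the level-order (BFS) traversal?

Tree insertion order: [9, 22, 34, 46, 11, 32, 13, 38, 31, 18, 23]
Tree (level-order array): [9, None, 22, 11, 34, None, 13, 32, 46, None, 18, 31, None, 38, None, None, None, 23]
BFS from the root, enqueuing left then right child of each popped node:
  queue [9] -> pop 9, enqueue [22], visited so far: [9]
  queue [22] -> pop 22, enqueue [11, 34], visited so far: [9, 22]
  queue [11, 34] -> pop 11, enqueue [13], visited so far: [9, 22, 11]
  queue [34, 13] -> pop 34, enqueue [32, 46], visited so far: [9, 22, 11, 34]
  queue [13, 32, 46] -> pop 13, enqueue [18], visited so far: [9, 22, 11, 34, 13]
  queue [32, 46, 18] -> pop 32, enqueue [31], visited so far: [9, 22, 11, 34, 13, 32]
  queue [46, 18, 31] -> pop 46, enqueue [38], visited so far: [9, 22, 11, 34, 13, 32, 46]
  queue [18, 31, 38] -> pop 18, enqueue [none], visited so far: [9, 22, 11, 34, 13, 32, 46, 18]
  queue [31, 38] -> pop 31, enqueue [23], visited so far: [9, 22, 11, 34, 13, 32, 46, 18, 31]
  queue [38, 23] -> pop 38, enqueue [none], visited so far: [9, 22, 11, 34, 13, 32, 46, 18, 31, 38]
  queue [23] -> pop 23, enqueue [none], visited so far: [9, 22, 11, 34, 13, 32, 46, 18, 31, 38, 23]
Result: [9, 22, 11, 34, 13, 32, 46, 18, 31, 38, 23]


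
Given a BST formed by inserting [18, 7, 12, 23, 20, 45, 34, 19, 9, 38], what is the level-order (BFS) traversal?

Tree insertion order: [18, 7, 12, 23, 20, 45, 34, 19, 9, 38]
Tree (level-order array): [18, 7, 23, None, 12, 20, 45, 9, None, 19, None, 34, None, None, None, None, None, None, 38]
BFS from the root, enqueuing left then right child of each popped node:
  queue [18] -> pop 18, enqueue [7, 23], visited so far: [18]
  queue [7, 23] -> pop 7, enqueue [12], visited so far: [18, 7]
  queue [23, 12] -> pop 23, enqueue [20, 45], visited so far: [18, 7, 23]
  queue [12, 20, 45] -> pop 12, enqueue [9], visited so far: [18, 7, 23, 12]
  queue [20, 45, 9] -> pop 20, enqueue [19], visited so far: [18, 7, 23, 12, 20]
  queue [45, 9, 19] -> pop 45, enqueue [34], visited so far: [18, 7, 23, 12, 20, 45]
  queue [9, 19, 34] -> pop 9, enqueue [none], visited so far: [18, 7, 23, 12, 20, 45, 9]
  queue [19, 34] -> pop 19, enqueue [none], visited so far: [18, 7, 23, 12, 20, 45, 9, 19]
  queue [34] -> pop 34, enqueue [38], visited so far: [18, 7, 23, 12, 20, 45, 9, 19, 34]
  queue [38] -> pop 38, enqueue [none], visited so far: [18, 7, 23, 12, 20, 45, 9, 19, 34, 38]
Result: [18, 7, 23, 12, 20, 45, 9, 19, 34, 38]


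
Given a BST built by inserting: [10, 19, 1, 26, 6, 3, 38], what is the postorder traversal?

Tree insertion order: [10, 19, 1, 26, 6, 3, 38]
Tree (level-order array): [10, 1, 19, None, 6, None, 26, 3, None, None, 38]
Postorder traversal: [3, 6, 1, 38, 26, 19, 10]


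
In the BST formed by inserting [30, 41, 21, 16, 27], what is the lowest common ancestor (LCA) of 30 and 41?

Tree insertion order: [30, 41, 21, 16, 27]
Tree (level-order array): [30, 21, 41, 16, 27]
In a BST, the LCA of p=30, q=41 is the first node v on the
root-to-leaf path with p <= v <= q (go left if both < v, right if both > v).
Walk from root:
  at 30: 30 <= 30 <= 41, this is the LCA
LCA = 30


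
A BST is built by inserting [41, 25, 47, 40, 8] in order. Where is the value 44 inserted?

Starting tree (level order): [41, 25, 47, 8, 40]
Insertion path: 41 -> 47
Result: insert 44 as left child of 47
Final tree (level order): [41, 25, 47, 8, 40, 44]


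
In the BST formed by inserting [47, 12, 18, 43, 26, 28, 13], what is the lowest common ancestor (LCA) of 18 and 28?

Tree insertion order: [47, 12, 18, 43, 26, 28, 13]
Tree (level-order array): [47, 12, None, None, 18, 13, 43, None, None, 26, None, None, 28]
In a BST, the LCA of p=18, q=28 is the first node v on the
root-to-leaf path with p <= v <= q (go left if both < v, right if both > v).
Walk from root:
  at 47: both 18 and 28 < 47, go left
  at 12: both 18 and 28 > 12, go right
  at 18: 18 <= 18 <= 28, this is the LCA
LCA = 18


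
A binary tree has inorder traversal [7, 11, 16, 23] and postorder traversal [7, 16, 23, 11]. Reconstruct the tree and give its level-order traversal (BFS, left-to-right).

Inorder:   [7, 11, 16, 23]
Postorder: [7, 16, 23, 11]
Algorithm: postorder visits root last, so walk postorder right-to-left;
each value is the root of the current inorder slice — split it at that
value, recurse on the right subtree first, then the left.
Recursive splits:
  root=11; inorder splits into left=[7], right=[16, 23]
  root=23; inorder splits into left=[16], right=[]
  root=16; inorder splits into left=[], right=[]
  root=7; inorder splits into left=[], right=[]
Reconstructed level-order: [11, 7, 23, 16]


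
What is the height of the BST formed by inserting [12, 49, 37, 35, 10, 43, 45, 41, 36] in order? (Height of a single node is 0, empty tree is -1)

Insertion order: [12, 49, 37, 35, 10, 43, 45, 41, 36]
Tree (level-order array): [12, 10, 49, None, None, 37, None, 35, 43, None, 36, 41, 45]
Compute height bottom-up (empty subtree = -1):
  height(10) = 1 + max(-1, -1) = 0
  height(36) = 1 + max(-1, -1) = 0
  height(35) = 1 + max(-1, 0) = 1
  height(41) = 1 + max(-1, -1) = 0
  height(45) = 1 + max(-1, -1) = 0
  height(43) = 1 + max(0, 0) = 1
  height(37) = 1 + max(1, 1) = 2
  height(49) = 1 + max(2, -1) = 3
  height(12) = 1 + max(0, 3) = 4
Height = 4


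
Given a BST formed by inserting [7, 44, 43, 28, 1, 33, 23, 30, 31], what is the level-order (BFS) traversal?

Tree insertion order: [7, 44, 43, 28, 1, 33, 23, 30, 31]
Tree (level-order array): [7, 1, 44, None, None, 43, None, 28, None, 23, 33, None, None, 30, None, None, 31]
BFS from the root, enqueuing left then right child of each popped node:
  queue [7] -> pop 7, enqueue [1, 44], visited so far: [7]
  queue [1, 44] -> pop 1, enqueue [none], visited so far: [7, 1]
  queue [44] -> pop 44, enqueue [43], visited so far: [7, 1, 44]
  queue [43] -> pop 43, enqueue [28], visited so far: [7, 1, 44, 43]
  queue [28] -> pop 28, enqueue [23, 33], visited so far: [7, 1, 44, 43, 28]
  queue [23, 33] -> pop 23, enqueue [none], visited so far: [7, 1, 44, 43, 28, 23]
  queue [33] -> pop 33, enqueue [30], visited so far: [7, 1, 44, 43, 28, 23, 33]
  queue [30] -> pop 30, enqueue [31], visited so far: [7, 1, 44, 43, 28, 23, 33, 30]
  queue [31] -> pop 31, enqueue [none], visited so far: [7, 1, 44, 43, 28, 23, 33, 30, 31]
Result: [7, 1, 44, 43, 28, 23, 33, 30, 31]


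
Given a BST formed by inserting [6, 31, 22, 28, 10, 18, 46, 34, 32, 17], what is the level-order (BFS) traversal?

Tree insertion order: [6, 31, 22, 28, 10, 18, 46, 34, 32, 17]
Tree (level-order array): [6, None, 31, 22, 46, 10, 28, 34, None, None, 18, None, None, 32, None, 17]
BFS from the root, enqueuing left then right child of each popped node:
  queue [6] -> pop 6, enqueue [31], visited so far: [6]
  queue [31] -> pop 31, enqueue [22, 46], visited so far: [6, 31]
  queue [22, 46] -> pop 22, enqueue [10, 28], visited so far: [6, 31, 22]
  queue [46, 10, 28] -> pop 46, enqueue [34], visited so far: [6, 31, 22, 46]
  queue [10, 28, 34] -> pop 10, enqueue [18], visited so far: [6, 31, 22, 46, 10]
  queue [28, 34, 18] -> pop 28, enqueue [none], visited so far: [6, 31, 22, 46, 10, 28]
  queue [34, 18] -> pop 34, enqueue [32], visited so far: [6, 31, 22, 46, 10, 28, 34]
  queue [18, 32] -> pop 18, enqueue [17], visited so far: [6, 31, 22, 46, 10, 28, 34, 18]
  queue [32, 17] -> pop 32, enqueue [none], visited so far: [6, 31, 22, 46, 10, 28, 34, 18, 32]
  queue [17] -> pop 17, enqueue [none], visited so far: [6, 31, 22, 46, 10, 28, 34, 18, 32, 17]
Result: [6, 31, 22, 46, 10, 28, 34, 18, 32, 17]


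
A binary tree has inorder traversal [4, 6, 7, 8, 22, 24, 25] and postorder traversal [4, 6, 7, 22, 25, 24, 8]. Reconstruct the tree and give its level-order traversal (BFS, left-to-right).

Inorder:   [4, 6, 7, 8, 22, 24, 25]
Postorder: [4, 6, 7, 22, 25, 24, 8]
Algorithm: postorder visits root last, so walk postorder right-to-left;
each value is the root of the current inorder slice — split it at that
value, recurse on the right subtree first, then the left.
Recursive splits:
  root=8; inorder splits into left=[4, 6, 7], right=[22, 24, 25]
  root=24; inorder splits into left=[22], right=[25]
  root=25; inorder splits into left=[], right=[]
  root=22; inorder splits into left=[], right=[]
  root=7; inorder splits into left=[4, 6], right=[]
  root=6; inorder splits into left=[4], right=[]
  root=4; inorder splits into left=[], right=[]
Reconstructed level-order: [8, 7, 24, 6, 22, 25, 4]


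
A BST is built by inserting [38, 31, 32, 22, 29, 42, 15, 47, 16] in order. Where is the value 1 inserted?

Starting tree (level order): [38, 31, 42, 22, 32, None, 47, 15, 29, None, None, None, None, None, 16]
Insertion path: 38 -> 31 -> 22 -> 15
Result: insert 1 as left child of 15
Final tree (level order): [38, 31, 42, 22, 32, None, 47, 15, 29, None, None, None, None, 1, 16]


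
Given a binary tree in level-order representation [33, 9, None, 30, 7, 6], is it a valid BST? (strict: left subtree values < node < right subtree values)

Level-order array: [33, 9, None, 30, 7, 6]
Validate using subtree bounds (lo, hi): at each node, require lo < value < hi,
then recurse left with hi=value and right with lo=value.
Preorder trace (stopping at first violation):
  at node 33 with bounds (-inf, +inf): OK
  at node 9 with bounds (-inf, 33): OK
  at node 30 with bounds (-inf, 9): VIOLATION
Node 30 violates its bound: not (-inf < 30 < 9).
Result: Not a valid BST


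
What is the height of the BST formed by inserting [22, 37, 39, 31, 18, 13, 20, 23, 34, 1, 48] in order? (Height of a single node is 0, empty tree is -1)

Insertion order: [22, 37, 39, 31, 18, 13, 20, 23, 34, 1, 48]
Tree (level-order array): [22, 18, 37, 13, 20, 31, 39, 1, None, None, None, 23, 34, None, 48]
Compute height bottom-up (empty subtree = -1):
  height(1) = 1 + max(-1, -1) = 0
  height(13) = 1 + max(0, -1) = 1
  height(20) = 1 + max(-1, -1) = 0
  height(18) = 1 + max(1, 0) = 2
  height(23) = 1 + max(-1, -1) = 0
  height(34) = 1 + max(-1, -1) = 0
  height(31) = 1 + max(0, 0) = 1
  height(48) = 1 + max(-1, -1) = 0
  height(39) = 1 + max(-1, 0) = 1
  height(37) = 1 + max(1, 1) = 2
  height(22) = 1 + max(2, 2) = 3
Height = 3


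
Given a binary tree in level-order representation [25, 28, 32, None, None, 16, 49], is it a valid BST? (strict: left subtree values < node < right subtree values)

Level-order array: [25, 28, 32, None, None, 16, 49]
Validate using subtree bounds (lo, hi): at each node, require lo < value < hi,
then recurse left with hi=value and right with lo=value.
Preorder trace (stopping at first violation):
  at node 25 with bounds (-inf, +inf): OK
  at node 28 with bounds (-inf, 25): VIOLATION
Node 28 violates its bound: not (-inf < 28 < 25).
Result: Not a valid BST


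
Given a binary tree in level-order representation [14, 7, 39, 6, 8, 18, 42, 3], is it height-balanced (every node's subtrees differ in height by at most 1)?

Tree (level-order array): [14, 7, 39, 6, 8, 18, 42, 3]
Definition: a tree is height-balanced if, at every node, |h(left) - h(right)| <= 1 (empty subtree has height -1).
Bottom-up per-node check:
  node 3: h_left=-1, h_right=-1, diff=0 [OK], height=0
  node 6: h_left=0, h_right=-1, diff=1 [OK], height=1
  node 8: h_left=-1, h_right=-1, diff=0 [OK], height=0
  node 7: h_left=1, h_right=0, diff=1 [OK], height=2
  node 18: h_left=-1, h_right=-1, diff=0 [OK], height=0
  node 42: h_left=-1, h_right=-1, diff=0 [OK], height=0
  node 39: h_left=0, h_right=0, diff=0 [OK], height=1
  node 14: h_left=2, h_right=1, diff=1 [OK], height=3
All nodes satisfy the balance condition.
Result: Balanced


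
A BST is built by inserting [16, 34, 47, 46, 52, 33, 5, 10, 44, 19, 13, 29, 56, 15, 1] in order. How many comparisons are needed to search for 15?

Search path for 15: 16 -> 5 -> 10 -> 13 -> 15
Found: True
Comparisons: 5


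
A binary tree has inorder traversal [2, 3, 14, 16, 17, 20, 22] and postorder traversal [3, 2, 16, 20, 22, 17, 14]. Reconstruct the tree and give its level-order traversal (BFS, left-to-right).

Inorder:   [2, 3, 14, 16, 17, 20, 22]
Postorder: [3, 2, 16, 20, 22, 17, 14]
Algorithm: postorder visits root last, so walk postorder right-to-left;
each value is the root of the current inorder slice — split it at that
value, recurse on the right subtree first, then the left.
Recursive splits:
  root=14; inorder splits into left=[2, 3], right=[16, 17, 20, 22]
  root=17; inorder splits into left=[16], right=[20, 22]
  root=22; inorder splits into left=[20], right=[]
  root=20; inorder splits into left=[], right=[]
  root=16; inorder splits into left=[], right=[]
  root=2; inorder splits into left=[], right=[3]
  root=3; inorder splits into left=[], right=[]
Reconstructed level-order: [14, 2, 17, 3, 16, 22, 20]


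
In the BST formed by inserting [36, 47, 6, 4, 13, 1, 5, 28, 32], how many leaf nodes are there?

Tree built from: [36, 47, 6, 4, 13, 1, 5, 28, 32]
Tree (level-order array): [36, 6, 47, 4, 13, None, None, 1, 5, None, 28, None, None, None, None, None, 32]
Rule: A leaf has 0 children.
Per-node child counts:
  node 36: 2 child(ren)
  node 6: 2 child(ren)
  node 4: 2 child(ren)
  node 1: 0 child(ren)
  node 5: 0 child(ren)
  node 13: 1 child(ren)
  node 28: 1 child(ren)
  node 32: 0 child(ren)
  node 47: 0 child(ren)
Matching nodes: [1, 5, 32, 47]
Count of leaf nodes: 4


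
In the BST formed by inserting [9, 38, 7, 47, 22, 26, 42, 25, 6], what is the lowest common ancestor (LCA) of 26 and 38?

Tree insertion order: [9, 38, 7, 47, 22, 26, 42, 25, 6]
Tree (level-order array): [9, 7, 38, 6, None, 22, 47, None, None, None, 26, 42, None, 25]
In a BST, the LCA of p=26, q=38 is the first node v on the
root-to-leaf path with p <= v <= q (go left if both < v, right if both > v).
Walk from root:
  at 9: both 26 and 38 > 9, go right
  at 38: 26 <= 38 <= 38, this is the LCA
LCA = 38


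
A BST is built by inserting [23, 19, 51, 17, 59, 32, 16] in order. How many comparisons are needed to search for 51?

Search path for 51: 23 -> 51
Found: True
Comparisons: 2


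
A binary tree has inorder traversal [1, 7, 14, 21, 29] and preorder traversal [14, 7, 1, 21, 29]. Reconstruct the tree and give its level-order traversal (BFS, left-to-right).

Inorder:  [1, 7, 14, 21, 29]
Preorder: [14, 7, 1, 21, 29]
Algorithm: preorder visits root first, so consume preorder in order;
for each root, split the current inorder slice at that value into
left-subtree inorder and right-subtree inorder, then recurse.
Recursive splits:
  root=14; inorder splits into left=[1, 7], right=[21, 29]
  root=7; inorder splits into left=[1], right=[]
  root=1; inorder splits into left=[], right=[]
  root=21; inorder splits into left=[], right=[29]
  root=29; inorder splits into left=[], right=[]
Reconstructed level-order: [14, 7, 21, 1, 29]


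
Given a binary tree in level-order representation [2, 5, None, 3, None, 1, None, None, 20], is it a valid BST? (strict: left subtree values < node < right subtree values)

Level-order array: [2, 5, None, 3, None, 1, None, None, 20]
Validate using subtree bounds (lo, hi): at each node, require lo < value < hi,
then recurse left with hi=value and right with lo=value.
Preorder trace (stopping at first violation):
  at node 2 with bounds (-inf, +inf): OK
  at node 5 with bounds (-inf, 2): VIOLATION
Node 5 violates its bound: not (-inf < 5 < 2).
Result: Not a valid BST


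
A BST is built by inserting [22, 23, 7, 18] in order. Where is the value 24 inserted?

Starting tree (level order): [22, 7, 23, None, 18]
Insertion path: 22 -> 23
Result: insert 24 as right child of 23
Final tree (level order): [22, 7, 23, None, 18, None, 24]


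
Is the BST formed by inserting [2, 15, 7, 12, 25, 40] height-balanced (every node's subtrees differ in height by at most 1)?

Tree (level-order array): [2, None, 15, 7, 25, None, 12, None, 40]
Definition: a tree is height-balanced if, at every node, |h(left) - h(right)| <= 1 (empty subtree has height -1).
Bottom-up per-node check:
  node 12: h_left=-1, h_right=-1, diff=0 [OK], height=0
  node 7: h_left=-1, h_right=0, diff=1 [OK], height=1
  node 40: h_left=-1, h_right=-1, diff=0 [OK], height=0
  node 25: h_left=-1, h_right=0, diff=1 [OK], height=1
  node 15: h_left=1, h_right=1, diff=0 [OK], height=2
  node 2: h_left=-1, h_right=2, diff=3 [FAIL (|-1-2|=3 > 1)], height=3
Node 2 violates the condition: |-1 - 2| = 3 > 1.
Result: Not balanced


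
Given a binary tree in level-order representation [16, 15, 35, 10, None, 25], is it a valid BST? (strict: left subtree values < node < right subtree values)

Level-order array: [16, 15, 35, 10, None, 25]
Validate using subtree bounds (lo, hi): at each node, require lo < value < hi,
then recurse left with hi=value and right with lo=value.
Preorder trace (stopping at first violation):
  at node 16 with bounds (-inf, +inf): OK
  at node 15 with bounds (-inf, 16): OK
  at node 10 with bounds (-inf, 15): OK
  at node 35 with bounds (16, +inf): OK
  at node 25 with bounds (16, 35): OK
No violation found at any node.
Result: Valid BST


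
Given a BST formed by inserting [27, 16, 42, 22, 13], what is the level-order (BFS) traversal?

Tree insertion order: [27, 16, 42, 22, 13]
Tree (level-order array): [27, 16, 42, 13, 22]
BFS from the root, enqueuing left then right child of each popped node:
  queue [27] -> pop 27, enqueue [16, 42], visited so far: [27]
  queue [16, 42] -> pop 16, enqueue [13, 22], visited so far: [27, 16]
  queue [42, 13, 22] -> pop 42, enqueue [none], visited so far: [27, 16, 42]
  queue [13, 22] -> pop 13, enqueue [none], visited so far: [27, 16, 42, 13]
  queue [22] -> pop 22, enqueue [none], visited so far: [27, 16, 42, 13, 22]
Result: [27, 16, 42, 13, 22]


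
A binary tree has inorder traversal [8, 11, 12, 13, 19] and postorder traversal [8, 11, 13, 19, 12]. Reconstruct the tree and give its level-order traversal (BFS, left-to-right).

Inorder:   [8, 11, 12, 13, 19]
Postorder: [8, 11, 13, 19, 12]
Algorithm: postorder visits root last, so walk postorder right-to-left;
each value is the root of the current inorder slice — split it at that
value, recurse on the right subtree first, then the left.
Recursive splits:
  root=12; inorder splits into left=[8, 11], right=[13, 19]
  root=19; inorder splits into left=[13], right=[]
  root=13; inorder splits into left=[], right=[]
  root=11; inorder splits into left=[8], right=[]
  root=8; inorder splits into left=[], right=[]
Reconstructed level-order: [12, 11, 19, 8, 13]


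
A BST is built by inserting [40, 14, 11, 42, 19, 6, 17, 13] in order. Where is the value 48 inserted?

Starting tree (level order): [40, 14, 42, 11, 19, None, None, 6, 13, 17]
Insertion path: 40 -> 42
Result: insert 48 as right child of 42
Final tree (level order): [40, 14, 42, 11, 19, None, 48, 6, 13, 17]


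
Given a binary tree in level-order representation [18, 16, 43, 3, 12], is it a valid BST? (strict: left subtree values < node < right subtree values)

Level-order array: [18, 16, 43, 3, 12]
Validate using subtree bounds (lo, hi): at each node, require lo < value < hi,
then recurse left with hi=value and right with lo=value.
Preorder trace (stopping at first violation):
  at node 18 with bounds (-inf, +inf): OK
  at node 16 with bounds (-inf, 18): OK
  at node 3 with bounds (-inf, 16): OK
  at node 12 with bounds (16, 18): VIOLATION
Node 12 violates its bound: not (16 < 12 < 18).
Result: Not a valid BST


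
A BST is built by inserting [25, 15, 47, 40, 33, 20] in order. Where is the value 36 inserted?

Starting tree (level order): [25, 15, 47, None, 20, 40, None, None, None, 33]
Insertion path: 25 -> 47 -> 40 -> 33
Result: insert 36 as right child of 33
Final tree (level order): [25, 15, 47, None, 20, 40, None, None, None, 33, None, None, 36]


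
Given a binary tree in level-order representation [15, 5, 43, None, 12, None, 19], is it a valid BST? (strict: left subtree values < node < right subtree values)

Level-order array: [15, 5, 43, None, 12, None, 19]
Validate using subtree bounds (lo, hi): at each node, require lo < value < hi,
then recurse left with hi=value and right with lo=value.
Preorder trace (stopping at first violation):
  at node 15 with bounds (-inf, +inf): OK
  at node 5 with bounds (-inf, 15): OK
  at node 12 with bounds (5, 15): OK
  at node 43 with bounds (15, +inf): OK
  at node 19 with bounds (43, +inf): VIOLATION
Node 19 violates its bound: not (43 < 19 < +inf).
Result: Not a valid BST


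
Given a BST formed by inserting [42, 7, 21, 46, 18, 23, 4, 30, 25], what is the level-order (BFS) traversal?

Tree insertion order: [42, 7, 21, 46, 18, 23, 4, 30, 25]
Tree (level-order array): [42, 7, 46, 4, 21, None, None, None, None, 18, 23, None, None, None, 30, 25]
BFS from the root, enqueuing left then right child of each popped node:
  queue [42] -> pop 42, enqueue [7, 46], visited so far: [42]
  queue [7, 46] -> pop 7, enqueue [4, 21], visited so far: [42, 7]
  queue [46, 4, 21] -> pop 46, enqueue [none], visited so far: [42, 7, 46]
  queue [4, 21] -> pop 4, enqueue [none], visited so far: [42, 7, 46, 4]
  queue [21] -> pop 21, enqueue [18, 23], visited so far: [42, 7, 46, 4, 21]
  queue [18, 23] -> pop 18, enqueue [none], visited so far: [42, 7, 46, 4, 21, 18]
  queue [23] -> pop 23, enqueue [30], visited so far: [42, 7, 46, 4, 21, 18, 23]
  queue [30] -> pop 30, enqueue [25], visited so far: [42, 7, 46, 4, 21, 18, 23, 30]
  queue [25] -> pop 25, enqueue [none], visited so far: [42, 7, 46, 4, 21, 18, 23, 30, 25]
Result: [42, 7, 46, 4, 21, 18, 23, 30, 25]
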